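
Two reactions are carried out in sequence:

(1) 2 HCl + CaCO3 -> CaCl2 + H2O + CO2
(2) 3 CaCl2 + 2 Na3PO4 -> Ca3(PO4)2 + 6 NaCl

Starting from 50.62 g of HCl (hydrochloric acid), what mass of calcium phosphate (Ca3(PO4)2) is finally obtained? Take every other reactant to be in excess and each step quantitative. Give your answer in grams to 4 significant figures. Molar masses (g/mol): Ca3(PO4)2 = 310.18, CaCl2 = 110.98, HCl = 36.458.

71.78 g

n(HCl) = 50.620 / 36.458 = 1.3884 mol.
Step 1 gives a 2:1 ratio of HCl to CaCl2, so n(CaCl2) = 0.69422 mol.
In step 2 the CaCl2:Ca3(PO4)2 ratio is 3:1, so n(Ca3(PO4)2) = 0.23141 mol.
Mass of Ca3(PO4)2 = 0.23141 × 310.18 = 71.778 g.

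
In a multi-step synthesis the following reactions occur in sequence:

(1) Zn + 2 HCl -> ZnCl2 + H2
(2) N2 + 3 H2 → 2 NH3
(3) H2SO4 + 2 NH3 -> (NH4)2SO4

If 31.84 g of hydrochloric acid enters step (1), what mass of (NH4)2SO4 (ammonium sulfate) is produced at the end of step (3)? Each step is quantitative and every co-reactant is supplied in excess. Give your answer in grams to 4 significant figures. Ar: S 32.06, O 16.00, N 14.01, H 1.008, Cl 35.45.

19.23 g

M(HCl) = 1.008 + 35.45 = 36.458 g/mol.
M((NH4)2SO4) = 2(14.01) + 8(1.008) + 32.06 + 4(16.00) = 132.144 g/mol.
n(HCl) = 31.84 / 36.458 = 0.87333 mol.
Reaction (1): HCl→H2 ratio 2:1 ⇒ n(H2) = 0.43667 mol.
Reaction (2): H2→NH3 ratio 3:2 ⇒ n(NH3) = 0.29111 mol.
Reaction (3): NH3→(NH4)2SO4 ratio 2:1 ⇒ n((NH4)2SO4) = 0.14556 mol.
Mass of (NH4)2SO4 = 0.14556 × 132.144 = 19.234 g.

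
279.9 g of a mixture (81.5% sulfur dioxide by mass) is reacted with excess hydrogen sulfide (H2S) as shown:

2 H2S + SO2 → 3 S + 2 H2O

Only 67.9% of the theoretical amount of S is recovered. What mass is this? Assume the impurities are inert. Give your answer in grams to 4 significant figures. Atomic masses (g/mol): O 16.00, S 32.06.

Pure SO2 available = 279.9 g × 0.815 = 228.12 g.
M(SO2) = 32.06 + 2(16.00) = 64.06 g/mol.
M(S) = 32.06 g/mol.
n(SO2) = 228.12 g / 64.06 g/mol = 3.5610 mol.
From the equation the SO2:S mole ratio is 1:3, so n(S) = 3.5610 × 3/1 = 10.683 mol.
Mass of S = 10.683 mol × 32.06 g/mol = 342.50 g.
Actual mass collected = 342.50 g × 0.679 = 232.56 g.

232.6 g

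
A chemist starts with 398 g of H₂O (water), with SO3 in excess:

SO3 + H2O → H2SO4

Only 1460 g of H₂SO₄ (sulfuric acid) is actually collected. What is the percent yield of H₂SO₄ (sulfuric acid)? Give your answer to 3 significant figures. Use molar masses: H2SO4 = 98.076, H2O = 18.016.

67.4 %

n(H2O) = 398.0 g / 18.016 g/mol = 22.09 mol.
From the equation the H2O:H2SO4 mole ratio is 1:1, so n(H2SO4) = 22.09 × 1/1 = 22.09 mol.
Mass of H2SO4 = 22.09 mol × 98.076 g/mol = 2167 g.
This is the theoretical yield. Percent yield = 1460 g / 2167 g × 100% = 67.39%.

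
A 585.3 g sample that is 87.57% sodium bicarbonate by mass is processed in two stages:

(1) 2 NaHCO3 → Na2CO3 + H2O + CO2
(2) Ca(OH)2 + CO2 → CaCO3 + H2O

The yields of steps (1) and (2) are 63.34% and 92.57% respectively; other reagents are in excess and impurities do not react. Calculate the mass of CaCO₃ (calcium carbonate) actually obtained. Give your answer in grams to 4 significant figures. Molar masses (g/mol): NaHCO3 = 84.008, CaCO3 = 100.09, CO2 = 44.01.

179.0 g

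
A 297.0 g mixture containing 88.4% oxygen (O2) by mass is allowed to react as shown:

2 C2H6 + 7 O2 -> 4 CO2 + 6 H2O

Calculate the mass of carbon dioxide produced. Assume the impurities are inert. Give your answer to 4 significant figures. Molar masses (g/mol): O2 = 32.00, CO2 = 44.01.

206.3 g

Mass of pure O2 = 297.0 g × 0.884 = 262.55 g.
n(O2) = 262.55 g / 32.00 g/mol = 8.2046 mol.
From the equation the O2:CO2 mole ratio is 7:4, so n(CO2) = 8.2046 × 4/7 = 4.6884 mol.
Mass of CO2 = 4.6884 mol × 44.01 g/mol = 206.33 g.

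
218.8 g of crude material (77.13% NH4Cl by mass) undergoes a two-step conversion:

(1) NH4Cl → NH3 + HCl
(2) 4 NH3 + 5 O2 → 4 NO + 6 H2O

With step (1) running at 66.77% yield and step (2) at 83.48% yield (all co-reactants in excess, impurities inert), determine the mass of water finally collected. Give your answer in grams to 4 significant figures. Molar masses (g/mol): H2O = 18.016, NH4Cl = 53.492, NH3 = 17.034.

47.52 g

Pure NH4Cl = 218.8 × 0.7713 = 168.76 g.
n(NH4Cl) = 168.76 / 53.492 = 3.1549 mol.
Step 1 (NH4Cl:NH3 = 1:1): theoretical n(NH3) = 3.1549 mol; at 66.77% yield, n(NH3) = 2.1065 mol.
Step 2 (NH3:H2O = 4:6): theoretical n(H2O) = 3.1598 mol, so theoretical mass = 3.1598 × 18.016 = 56.926 g.
At 83.48% yield, actual mass of H2O = 56.926 × 0.8348 = 47.522 g.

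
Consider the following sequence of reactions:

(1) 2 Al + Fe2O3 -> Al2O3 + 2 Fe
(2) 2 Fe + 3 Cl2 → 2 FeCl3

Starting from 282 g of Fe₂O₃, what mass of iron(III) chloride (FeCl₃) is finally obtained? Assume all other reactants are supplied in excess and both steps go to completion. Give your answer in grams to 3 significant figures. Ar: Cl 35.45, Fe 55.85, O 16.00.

573 g

M(Fe2O3) = 2(55.85) + 3(16.00) = 159.70 g/mol.
M(FeCl3) = 55.85 + 3(35.45) = 162.20 g/mol.
n(Fe2O3) = 282.0 / 159.70 = 1.766 mol.
Step 1 gives a 1:2 ratio of Fe2O3 to Fe, so n(Fe) = 3.532 mol.
In step 2 the Fe:FeCl3 ratio is 2:2, so n(FeCl3) = 3.532 mol.
Mass of FeCl3 = 3.532 × 162.20 = 572.8 g.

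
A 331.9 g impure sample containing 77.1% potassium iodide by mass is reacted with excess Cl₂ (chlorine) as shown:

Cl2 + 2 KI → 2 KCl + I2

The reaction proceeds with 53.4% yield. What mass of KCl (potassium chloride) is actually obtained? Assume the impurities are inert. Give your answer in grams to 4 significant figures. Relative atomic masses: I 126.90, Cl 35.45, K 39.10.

61.37 g

Pure KI available = 331.9 g × 0.771 = 255.89 g.
M(KI) = 39.10 + 126.90 = 166.00 g/mol.
M(KCl) = 39.10 + 35.45 = 74.55 g/mol.
n(KI) = 255.89 g / 166.00 g/mol = 1.5415 mol.
From the equation the KI:KCl mole ratio is 2:2, so n(KCl) = 1.5415 × 2/2 = 1.5415 mol.
Mass of KCl = 1.5415 mol × 74.55 g/mol = 114.92 g.
Actual mass collected = 114.92 g × 0.534 = 61.368 g.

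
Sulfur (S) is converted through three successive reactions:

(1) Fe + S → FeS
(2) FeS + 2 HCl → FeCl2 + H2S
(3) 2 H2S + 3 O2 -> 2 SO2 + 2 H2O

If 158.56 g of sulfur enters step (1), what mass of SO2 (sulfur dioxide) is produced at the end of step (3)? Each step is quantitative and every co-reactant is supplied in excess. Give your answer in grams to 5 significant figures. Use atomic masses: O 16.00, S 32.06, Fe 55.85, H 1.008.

M(S) = 32.06 g/mol.
M(SO2) = 32.06 + 2(16.00) = 64.06 g/mol.
n(S) = 158.56 / 32.06 = 4.94573 mol.
Reaction (1): S→FeS ratio 1:1 ⇒ n(FeS) = 4.94573 mol.
Reaction (2): FeS→H2S ratio 1:1 ⇒ n(H2S) = 4.94573 mol.
Reaction (3): H2S→SO2 ratio 2:2 ⇒ n(SO2) = 4.94573 mol.
Mass of SO2 = 4.94573 × 64.06 = 316.823 g.

316.82 g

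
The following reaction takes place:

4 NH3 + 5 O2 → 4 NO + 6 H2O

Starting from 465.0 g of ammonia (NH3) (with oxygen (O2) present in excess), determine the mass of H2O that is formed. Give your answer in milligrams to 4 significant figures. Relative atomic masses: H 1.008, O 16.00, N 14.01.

737700 mg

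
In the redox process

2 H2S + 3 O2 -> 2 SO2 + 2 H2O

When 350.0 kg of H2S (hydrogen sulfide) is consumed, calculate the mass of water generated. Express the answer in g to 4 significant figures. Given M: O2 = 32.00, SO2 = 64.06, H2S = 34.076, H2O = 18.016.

Convert: 350.0 kg = 350000 g.
n(H2S) = 350000 g / 34.076 g/mol = 10271 mol.
From the equation the H2S:H2O mole ratio is 2:2, so n(H2O) = 10271 × 2/2 = 10271 mol.
Mass of H2O = 10271 mol × 18.016 g/mol = 185050 g.

185000 g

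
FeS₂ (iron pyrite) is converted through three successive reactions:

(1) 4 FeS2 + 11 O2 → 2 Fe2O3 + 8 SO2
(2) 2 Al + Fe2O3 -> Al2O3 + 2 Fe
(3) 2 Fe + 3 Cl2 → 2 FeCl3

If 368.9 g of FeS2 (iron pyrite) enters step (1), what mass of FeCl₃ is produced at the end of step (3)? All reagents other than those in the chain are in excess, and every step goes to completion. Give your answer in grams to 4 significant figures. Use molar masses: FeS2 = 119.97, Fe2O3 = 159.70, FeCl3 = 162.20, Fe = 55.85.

498.8 g

n(FeS2) = 368.9 / 119.97 = 3.0749 mol.
Reaction (1): FeS2→Fe2O3 ratio 4:2 ⇒ n(Fe2O3) = 1.5375 mol.
Reaction (2): Fe2O3→Fe ratio 1:2 ⇒ n(Fe) = 3.0749 mol.
Reaction (3): Fe→FeCl3 ratio 2:2 ⇒ n(FeCl3) = 3.0749 mol.
Mass of FeCl3 = 3.0749 × 162.20 = 498.75 g.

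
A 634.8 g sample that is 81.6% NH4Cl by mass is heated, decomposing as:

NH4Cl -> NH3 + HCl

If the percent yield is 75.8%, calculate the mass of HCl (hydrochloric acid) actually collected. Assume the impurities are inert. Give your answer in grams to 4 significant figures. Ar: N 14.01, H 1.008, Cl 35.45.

Pure NH4Cl available = 634.8 g × 0.816 = 518.00 g.
M(NH4Cl) = 14.01 + 4(1.008) + 35.45 = 53.492 g/mol.
M(HCl) = 1.008 + 35.45 = 36.458 g/mol.
n(NH4Cl) = 518.00 g / 53.492 g/mol = 9.6836 mol.
From the equation the NH4Cl:HCl mole ratio is 1:1, so n(HCl) = 9.6836 × 1/1 = 9.6836 mol.
Mass of HCl = 9.6836 mol × 36.458 g/mol = 353.05 g.
Actual mass collected = 353.05 g × 0.758 = 267.61 g.

267.6 g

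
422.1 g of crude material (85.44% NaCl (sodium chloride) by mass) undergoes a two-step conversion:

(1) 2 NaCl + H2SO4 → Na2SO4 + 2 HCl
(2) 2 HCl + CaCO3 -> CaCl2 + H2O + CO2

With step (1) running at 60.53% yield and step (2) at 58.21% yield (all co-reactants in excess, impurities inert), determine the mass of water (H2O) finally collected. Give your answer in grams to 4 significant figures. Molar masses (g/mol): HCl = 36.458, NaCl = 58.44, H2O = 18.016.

19.59 g

Pure NaCl = 422.1 × 0.8544 = 360.64 g.
n(NaCl) = 360.64 / 58.44 = 6.1712 mol.
Step 1 (NaCl:HCl = 2:2): theoretical n(HCl) = 6.1712 mol; at 60.53% yield, n(HCl) = 3.7354 mol.
Step 2 (HCl:H2O = 2:1): theoretical n(H2O) = 1.8677 mol, so theoretical mass = 1.8677 × 18.016 = 33.648 g.
At 58.21% yield, actual mass of H2O = 33.648 × 0.5821 = 19.587 g.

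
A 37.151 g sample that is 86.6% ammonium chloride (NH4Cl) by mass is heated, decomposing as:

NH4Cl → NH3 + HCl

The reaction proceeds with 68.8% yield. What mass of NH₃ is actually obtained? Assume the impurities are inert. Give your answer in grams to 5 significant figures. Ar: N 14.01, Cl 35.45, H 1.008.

7.0486 g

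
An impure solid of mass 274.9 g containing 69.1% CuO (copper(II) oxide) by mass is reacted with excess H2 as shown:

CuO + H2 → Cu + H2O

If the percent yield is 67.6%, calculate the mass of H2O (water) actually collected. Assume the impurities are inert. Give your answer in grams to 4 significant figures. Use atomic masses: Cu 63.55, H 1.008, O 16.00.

Pure CuO available = 274.9 g × 0.691 = 189.96 g.
M(CuO) = 63.55 + 16.00 = 79.55 g/mol.
M(H2O) = 2(1.008) + 16.00 = 18.016 g/mol.
n(CuO) = 189.96 g / 79.55 g/mol = 2.3879 mol.
From the equation the CuO:H2O mole ratio is 1:1, so n(H2O) = 2.3879 × 1/1 = 2.3879 mol.
Mass of H2O = 2.3879 mol × 18.016 g/mol = 43.020 g.
Actual mass collected = 43.020 g × 0.676 = 29.082 g.

29.08 g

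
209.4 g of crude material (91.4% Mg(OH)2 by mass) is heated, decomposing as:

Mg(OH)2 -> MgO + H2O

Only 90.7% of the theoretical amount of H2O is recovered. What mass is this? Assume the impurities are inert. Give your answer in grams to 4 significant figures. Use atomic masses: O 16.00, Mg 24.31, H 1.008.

Pure Mg(OH)2 available = 209.4 g × 0.914 = 191.39 g.
M(Mg(OH)2) = 24.31 + 2(16.00) + 2(1.008) = 58.326 g/mol.
M(H2O) = 2(1.008) + 16.00 = 18.016 g/mol.
n(Mg(OH)2) = 191.39 g / 58.326 g/mol = 3.2814 mol.
From the equation the Mg(OH)2:H2O mole ratio is 1:1, so n(H2O) = 3.2814 × 1/1 = 3.2814 mol.
Mass of H2O = 3.2814 mol × 18.016 g/mol = 59.118 g.
Actual mass collected = 59.118 g × 0.907 = 53.620 g.

53.62 g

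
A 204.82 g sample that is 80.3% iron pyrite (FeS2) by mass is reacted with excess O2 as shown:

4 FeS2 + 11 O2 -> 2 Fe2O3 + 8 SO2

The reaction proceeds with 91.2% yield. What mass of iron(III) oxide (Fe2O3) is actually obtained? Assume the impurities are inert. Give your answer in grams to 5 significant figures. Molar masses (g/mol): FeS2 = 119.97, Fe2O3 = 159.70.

Pure FeS2 available = 204.82 g × 0.803 = 164.470 g.
n(FeS2) = 164.470 g / 119.97 g/mol = 1.37093 mol.
From the equation the FeS2:Fe2O3 mole ratio is 4:2, so n(Fe2O3) = 1.37093 × 2/4 = 0.685465 mol.
Mass of Fe2O3 = 0.685465 mol × 159.70 g/mol = 109.469 g.
Actual mass collected = 109.469 g × 0.912 = 99.8355 g.

99.836 g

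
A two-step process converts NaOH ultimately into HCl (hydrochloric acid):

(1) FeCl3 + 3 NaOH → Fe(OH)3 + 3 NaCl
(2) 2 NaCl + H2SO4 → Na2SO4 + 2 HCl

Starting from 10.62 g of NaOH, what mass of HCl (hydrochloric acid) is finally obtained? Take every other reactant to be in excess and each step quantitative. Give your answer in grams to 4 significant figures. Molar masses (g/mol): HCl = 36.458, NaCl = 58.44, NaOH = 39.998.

n(NaOH) = 10.620 / 39.998 = 0.26551 mol.
Step 1 gives a 3:3 ratio of NaOH to NaCl, so n(NaCl) = 0.26551 mol.
In step 2 the NaCl:HCl ratio is 2:2, so n(HCl) = 0.26551 mol.
Mass of HCl = 0.26551 × 36.458 = 9.6801 g.

9.680 g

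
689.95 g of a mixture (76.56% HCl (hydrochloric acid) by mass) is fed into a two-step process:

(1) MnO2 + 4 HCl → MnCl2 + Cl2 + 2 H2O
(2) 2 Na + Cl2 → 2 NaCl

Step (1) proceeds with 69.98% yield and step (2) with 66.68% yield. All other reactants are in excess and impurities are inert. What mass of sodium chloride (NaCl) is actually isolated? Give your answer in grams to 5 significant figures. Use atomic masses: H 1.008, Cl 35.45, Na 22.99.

Pure HCl = 689.95 × 0.7656 = 528.226 g.
M(HCl) = 1.008 + 35.45 = 36.458 g/mol.
M(NaCl) = 22.99 + 35.45 = 58.44 g/mol.
n(HCl) = 528.226 / 36.458 = 14.4886 mol.
Step 1 (HCl:Cl2 = 4:1): theoretical n(Cl2) = 3.62215 mol; at 69.98% yield, n(Cl2) = 2.53478 mol.
Step 2 (Cl2:NaCl = 1:2): theoretical n(NaCl) = 5.06956 mol, so theoretical mass = 5.06956 × 58.44 = 296.265 g.
At 66.68% yield, actual mass of NaCl = 296.265 × 0.6668 = 197.550 g.

197.55 g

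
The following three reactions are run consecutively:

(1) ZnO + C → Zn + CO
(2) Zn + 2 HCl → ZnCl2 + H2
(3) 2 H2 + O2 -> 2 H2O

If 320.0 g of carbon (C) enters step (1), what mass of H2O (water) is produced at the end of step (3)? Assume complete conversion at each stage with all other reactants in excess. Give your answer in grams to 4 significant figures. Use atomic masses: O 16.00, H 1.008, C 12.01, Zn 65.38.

480.0 g

M(C) = 12.01 g/mol.
M(H2O) = 2(1.008) + 16.00 = 18.016 g/mol.
n(C) = 320.0 / 12.01 = 26.644 mol.
Reaction (1): C→Zn ratio 1:1 ⇒ n(Zn) = 26.644 mol.
Reaction (2): Zn→H2 ratio 1:1 ⇒ n(H2) = 26.644 mol.
Reaction (3): H2→H2O ratio 2:2 ⇒ n(H2O) = 26.644 mol.
Mass of H2O = 26.644 × 18.016 = 480.03 g.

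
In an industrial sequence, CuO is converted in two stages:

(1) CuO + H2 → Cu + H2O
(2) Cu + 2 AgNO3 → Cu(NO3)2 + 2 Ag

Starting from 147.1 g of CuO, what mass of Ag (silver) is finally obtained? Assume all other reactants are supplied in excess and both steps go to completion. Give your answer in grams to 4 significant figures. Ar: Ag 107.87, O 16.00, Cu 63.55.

398.9 g

M(CuO) = 63.55 + 16.00 = 79.55 g/mol.
M(Ag) = 107.87 g/mol.
n(CuO) = 147.10 / 79.55 = 1.8492 mol.
Step 1 gives a 1:1 ratio of CuO to Cu, so n(Cu) = 1.8492 mol.
In step 2 the Cu:Ag ratio is 1:2, so n(Ag) = 3.6983 mol.
Mass of Ag = 3.6983 × 107.87 = 398.94 g.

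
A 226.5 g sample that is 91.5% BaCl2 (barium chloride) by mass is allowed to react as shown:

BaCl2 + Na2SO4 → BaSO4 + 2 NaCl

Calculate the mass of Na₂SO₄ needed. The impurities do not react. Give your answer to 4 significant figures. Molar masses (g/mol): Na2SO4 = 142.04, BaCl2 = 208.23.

Mass of pure BaCl2 = 226.5 g × 0.915 = 207.25 g.
n(BaCl2) = 207.25 g / 208.23 g/mol = 0.99528 mol.
From the equation the BaCl2:Na2SO4 mole ratio is 1:1, so n(Na2SO4) = 0.99528 × 1/1 = 0.99528 mol.
Mass of Na2SO4 = 0.99528 mol × 142.04 g/mol = 141.37 g.

141.4 g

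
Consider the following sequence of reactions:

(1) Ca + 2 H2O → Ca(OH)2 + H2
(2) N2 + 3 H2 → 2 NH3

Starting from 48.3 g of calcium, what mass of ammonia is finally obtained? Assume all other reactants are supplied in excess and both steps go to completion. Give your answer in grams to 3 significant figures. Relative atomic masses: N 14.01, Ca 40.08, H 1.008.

M(Ca) = 40.08 g/mol.
M(NH3) = 14.01 + 3(1.008) = 17.034 g/mol.
n(Ca) = 48.30 / 40.08 = 1.205 mol.
Step 1 gives a 1:1 ratio of Ca to H2, so n(H2) = 1.205 mol.
In step 2 the H2:NH3 ratio is 3:2, so n(NH3) = 0.8034 mol.
Mass of NH3 = 0.8034 × 17.034 = 13.68 g.

13.7 g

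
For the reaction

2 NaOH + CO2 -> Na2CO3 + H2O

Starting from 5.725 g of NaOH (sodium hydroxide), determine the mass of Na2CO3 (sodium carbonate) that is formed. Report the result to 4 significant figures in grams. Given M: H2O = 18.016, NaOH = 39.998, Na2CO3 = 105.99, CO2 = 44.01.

7.585 g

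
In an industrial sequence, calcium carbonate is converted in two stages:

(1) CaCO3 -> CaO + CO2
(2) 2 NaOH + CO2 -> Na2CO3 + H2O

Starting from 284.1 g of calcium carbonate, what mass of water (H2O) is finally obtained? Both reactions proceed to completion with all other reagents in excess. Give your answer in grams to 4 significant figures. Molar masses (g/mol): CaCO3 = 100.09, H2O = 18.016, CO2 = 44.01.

51.14 g

n(CaCO3) = 284.10 / 100.09 = 2.8384 mol.
Step 1 gives a 1:1 ratio of CaCO3 to CO2, so n(CO2) = 2.8384 mol.
In step 2 the CO2:H2O ratio is 1:1, so n(H2O) = 2.8384 mol.
Mass of H2O = 2.8384 × 18.016 = 51.137 g.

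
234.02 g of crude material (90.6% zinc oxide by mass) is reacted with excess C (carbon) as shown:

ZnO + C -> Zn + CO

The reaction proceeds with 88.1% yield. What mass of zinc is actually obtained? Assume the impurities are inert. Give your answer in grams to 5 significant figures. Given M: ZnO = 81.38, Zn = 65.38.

150.07 g

Pure ZnO available = 234.02 g × 0.906 = 212.022 g.
n(ZnO) = 212.022 g / 81.38 g/mol = 2.60533 mol.
From the equation the ZnO:Zn mole ratio is 1:1, so n(Zn) = 2.60533 × 1/1 = 2.60533 mol.
Mass of Zn = 2.60533 mol × 65.38 g/mol = 170.337 g.
Actual mass collected = 170.337 g × 0.881 = 150.067 g.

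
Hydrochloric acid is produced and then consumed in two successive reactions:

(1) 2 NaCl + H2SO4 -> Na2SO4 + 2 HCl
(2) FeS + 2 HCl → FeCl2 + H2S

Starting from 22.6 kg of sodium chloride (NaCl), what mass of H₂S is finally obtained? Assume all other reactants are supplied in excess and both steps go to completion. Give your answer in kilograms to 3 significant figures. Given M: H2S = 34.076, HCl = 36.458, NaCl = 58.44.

22.6 kg = 22600 g.
n(NaCl) = 22600 / 58.44 = 386.7 mol.
Step 1 gives a 2:2 ratio of NaCl to HCl, so n(HCl) = 386.7 mol.
In step 2 the HCl:H2S ratio is 2:1, so n(H2S) = 193.4 mol.
Mass of H2S = 193.4 × 34.076 = 6589 g = 6.59 kg.

6.59 kg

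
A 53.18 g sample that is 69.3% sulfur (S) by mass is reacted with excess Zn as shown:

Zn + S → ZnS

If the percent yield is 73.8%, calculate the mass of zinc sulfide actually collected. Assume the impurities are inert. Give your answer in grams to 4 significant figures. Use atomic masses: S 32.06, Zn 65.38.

Pure S available = 53.18 g × 0.693 = 36.854 g.
M(S) = 32.06 g/mol.
M(ZnS) = 65.38 + 32.06 = 97.44 g/mol.
n(S) = 36.854 g / 32.06 g/mol = 1.1495 mol.
From the equation the S:ZnS mole ratio is 1:1, so n(ZnS) = 1.1495 × 1/1 = 1.1495 mol.
Mass of ZnS = 1.1495 mol × 97.44 g/mol = 112.01 g.
Actual mass collected = 112.01 g × 0.738 = 82.663 g.

82.66 g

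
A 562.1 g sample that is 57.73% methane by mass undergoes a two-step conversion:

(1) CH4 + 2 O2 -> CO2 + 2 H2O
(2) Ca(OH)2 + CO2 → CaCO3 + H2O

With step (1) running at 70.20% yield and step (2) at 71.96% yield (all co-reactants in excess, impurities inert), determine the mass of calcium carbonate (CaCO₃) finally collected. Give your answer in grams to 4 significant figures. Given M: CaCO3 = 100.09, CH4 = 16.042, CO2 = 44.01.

Pure CH4 = 562.1 × 0.5773 = 324.50 g.
n(CH4) = 324.50 / 16.042 = 20.228 mol.
Step 1 (CH4:CO2 = 1:1): theoretical n(CO2) = 20.228 mol; at 70.20% yield, n(CO2) = 14.200 mol.
Step 2 (CO2:CaCO3 = 1:1): theoretical n(CaCO3) = 14.200 mol, so theoretical mass = 14.200 × 100.09 = 1421.3 g.
At 71.96% yield, actual mass of CaCO3 = 1421.3 × 0.7196 = 1022.8 g.

1023 g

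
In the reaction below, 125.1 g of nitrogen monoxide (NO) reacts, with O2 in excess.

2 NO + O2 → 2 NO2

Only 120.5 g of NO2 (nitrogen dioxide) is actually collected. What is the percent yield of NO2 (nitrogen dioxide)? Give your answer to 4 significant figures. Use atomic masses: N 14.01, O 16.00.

M(NO) = 14.01 + 16.00 = 30.01 g/mol.
M(NO2) = 14.01 + 2(16.00) = 46.01 g/mol.
n(NO) = 125.10 g / 30.01 g/mol = 4.1686 mol.
From the equation the NO:NO2 mole ratio is 2:2, so n(NO2) = 4.1686 × 2/2 = 4.1686 mol.
Mass of NO2 = 4.1686 mol × 46.01 g/mol = 191.80 g.
This is the theoretical yield. Percent yield = 120.5 g / 191.80 g × 100% = 62.827%.

62.83 %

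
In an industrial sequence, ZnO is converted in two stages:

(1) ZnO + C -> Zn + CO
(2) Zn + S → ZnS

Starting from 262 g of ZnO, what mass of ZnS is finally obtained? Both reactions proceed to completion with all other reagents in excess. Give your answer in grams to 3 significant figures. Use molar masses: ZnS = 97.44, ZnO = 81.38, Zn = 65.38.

314 g

n(ZnO) = 262.0 / 81.38 = 3.219 mol.
Step 1 gives a 1:1 ratio of ZnO to Zn, so n(Zn) = 3.219 mol.
In step 2 the Zn:ZnS ratio is 1:1, so n(ZnS) = 3.219 mol.
Mass of ZnS = 3.219 × 97.44 = 313.7 g.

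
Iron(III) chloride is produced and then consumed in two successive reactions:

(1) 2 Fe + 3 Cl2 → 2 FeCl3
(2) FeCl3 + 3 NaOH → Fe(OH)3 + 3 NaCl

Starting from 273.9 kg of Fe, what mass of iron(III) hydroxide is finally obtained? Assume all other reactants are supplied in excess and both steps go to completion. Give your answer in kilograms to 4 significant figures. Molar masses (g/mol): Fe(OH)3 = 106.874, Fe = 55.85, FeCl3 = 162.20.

524.1 kg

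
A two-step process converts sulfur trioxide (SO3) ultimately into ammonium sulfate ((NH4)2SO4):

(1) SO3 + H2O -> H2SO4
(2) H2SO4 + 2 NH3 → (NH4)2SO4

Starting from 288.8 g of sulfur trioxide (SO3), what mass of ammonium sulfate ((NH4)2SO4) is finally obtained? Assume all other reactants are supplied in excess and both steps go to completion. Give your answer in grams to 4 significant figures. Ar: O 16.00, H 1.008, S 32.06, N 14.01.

M(SO3) = 32.06 + 3(16.00) = 80.06 g/mol.
M((NH4)2SO4) = 2(14.01) + 8(1.008) + 32.06 + 4(16.00) = 132.144 g/mol.
n(SO3) = 288.80 / 80.06 = 3.6073 mol.
Step 1 gives a 1:1 ratio of SO3 to H2SO4, so n(H2SO4) = 3.6073 mol.
In step 2 the H2SO4:(NH4)2SO4 ratio is 1:1, so n((NH4)2SO4) = 3.6073 mol.
Mass of (NH4)2SO4 = 3.6073 × 132.144 = 476.68 g.

476.7 g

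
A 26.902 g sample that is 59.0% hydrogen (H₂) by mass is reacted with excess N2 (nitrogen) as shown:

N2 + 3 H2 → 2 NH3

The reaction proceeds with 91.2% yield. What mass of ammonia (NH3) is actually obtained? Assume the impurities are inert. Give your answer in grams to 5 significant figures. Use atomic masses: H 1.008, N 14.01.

Pure H2 available = 26.902 g × 0.590 = 15.8722 g.
M(H2) = 2(1.008) = 2.016 g/mol.
M(NH3) = 14.01 + 3(1.008) = 17.034 g/mol.
n(H2) = 15.8722 g / 2.016 g/mol = 7.87311 mol.
From the equation the H2:NH3 mole ratio is 3:2, so n(NH3) = 7.87311 × 2/3 = 5.24874 mol.
Mass of NH3 = 5.24874 mol × 17.034 g/mol = 89.4070 g.
Actual mass collected = 89.4070 g × 0.912 = 81.5392 g.

81.539 g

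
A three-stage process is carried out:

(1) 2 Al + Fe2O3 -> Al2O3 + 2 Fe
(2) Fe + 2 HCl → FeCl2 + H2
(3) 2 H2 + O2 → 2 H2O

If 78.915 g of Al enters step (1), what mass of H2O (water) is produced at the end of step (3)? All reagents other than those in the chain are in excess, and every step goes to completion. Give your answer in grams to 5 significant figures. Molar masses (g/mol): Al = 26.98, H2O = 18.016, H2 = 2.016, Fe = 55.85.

52.696 g

n(Al) = 78.915 / 26.98 = 2.92494 mol.
Reaction (1): Al→Fe ratio 2:2 ⇒ n(Fe) = 2.92494 mol.
Reaction (2): Fe→H2 ratio 1:1 ⇒ n(H2) = 2.92494 mol.
Reaction (3): H2→H2O ratio 2:2 ⇒ n(H2O) = 2.92494 mol.
Mass of H2O = 2.92494 × 18.016 = 52.6958 g.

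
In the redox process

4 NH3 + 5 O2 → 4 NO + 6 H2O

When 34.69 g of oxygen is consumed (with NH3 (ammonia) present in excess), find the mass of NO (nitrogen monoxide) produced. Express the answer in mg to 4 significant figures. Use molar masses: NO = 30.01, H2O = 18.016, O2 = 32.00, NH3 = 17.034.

n(O2) = 34.690 g / 32.00 g/mol = 1.0841 mol.
From the equation the O2:NO mole ratio is 5:4, so n(NO) = 1.0841 × 4/5 = 0.86725 mol.
Mass of NO = 0.86725 mol × 30.01 g/mol = 26.026 g.
Converting to mg: 26.026 g = 26030 mg.

26030 mg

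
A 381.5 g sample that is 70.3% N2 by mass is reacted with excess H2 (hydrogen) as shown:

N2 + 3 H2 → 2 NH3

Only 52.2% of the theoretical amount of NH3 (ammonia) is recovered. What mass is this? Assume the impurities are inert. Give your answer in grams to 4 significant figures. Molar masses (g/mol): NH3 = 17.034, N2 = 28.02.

Pure N2 available = 381.5 g × 0.703 = 268.19 g.
n(N2) = 268.19 g / 28.02 g/mol = 9.5715 mol.
From the equation the N2:NH3 mole ratio is 1:2, so n(NH3) = 9.5715 × 2/1 = 19.143 mol.
Mass of NH3 = 19.143 mol × 17.034 g/mol = 326.08 g.
Actual mass collected = 326.08 g × 0.522 = 170.22 g.

170.2 g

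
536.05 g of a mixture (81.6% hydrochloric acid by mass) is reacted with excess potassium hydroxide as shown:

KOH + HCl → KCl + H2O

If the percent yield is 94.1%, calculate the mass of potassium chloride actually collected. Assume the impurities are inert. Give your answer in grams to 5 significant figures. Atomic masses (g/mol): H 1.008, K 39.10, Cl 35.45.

Pure HCl available = 536.05 g × 0.816 = 437.417 g.
M(HCl) = 1.008 + 35.45 = 36.458 g/mol.
M(KCl) = 39.10 + 35.45 = 74.55 g/mol.
n(HCl) = 437.417 g / 36.458 g/mol = 11.9978 mol.
From the equation the HCl:KCl mole ratio is 1:1, so n(KCl) = 11.9978 × 1/1 = 11.9978 mol.
Mass of KCl = 11.9978 mol × 74.55 g/mol = 894.438 g.
Actual mass collected = 894.438 g × 0.941 = 841.666 g.

841.67 g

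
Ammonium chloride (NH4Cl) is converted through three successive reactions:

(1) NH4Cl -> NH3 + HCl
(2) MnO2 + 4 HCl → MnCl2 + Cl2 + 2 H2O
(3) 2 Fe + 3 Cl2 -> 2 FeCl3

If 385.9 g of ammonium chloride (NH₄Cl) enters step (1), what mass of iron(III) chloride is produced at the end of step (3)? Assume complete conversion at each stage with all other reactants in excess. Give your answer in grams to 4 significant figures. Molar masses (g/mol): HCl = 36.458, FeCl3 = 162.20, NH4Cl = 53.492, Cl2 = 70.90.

195.0 g

n(NH4Cl) = 385.9 / 53.492 = 7.2142 mol.
Reaction (1): NH4Cl→HCl ratio 1:1 ⇒ n(HCl) = 7.2142 mol.
Reaction (2): HCl→Cl2 ratio 4:1 ⇒ n(Cl2) = 1.8035 mol.
Reaction (3): Cl2→FeCl3 ratio 3:2 ⇒ n(FeCl3) = 1.2024 mol.
Mass of FeCl3 = 1.2024 × 162.20 = 195.02 g.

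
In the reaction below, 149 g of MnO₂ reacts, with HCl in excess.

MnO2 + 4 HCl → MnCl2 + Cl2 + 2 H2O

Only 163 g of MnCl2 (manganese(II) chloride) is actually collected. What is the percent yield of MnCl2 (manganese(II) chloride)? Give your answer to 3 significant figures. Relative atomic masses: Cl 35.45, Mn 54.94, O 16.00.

75.6 %

M(MnO2) = 54.94 + 2(16.00) = 86.94 g/mol.
M(MnCl2) = 54.94 + 2(35.45) = 125.84 g/mol.
n(MnO2) = 149.0 g / 86.94 g/mol = 1.714 mol.
From the equation the MnO2:MnCl2 mole ratio is 1:1, so n(MnCl2) = 1.714 × 1/1 = 1.714 mol.
Mass of MnCl2 = 1.714 mol × 125.84 g/mol = 215.7 g.
This is the theoretical yield. Percent yield = 163 g / 215.7 g × 100% = 75.58%.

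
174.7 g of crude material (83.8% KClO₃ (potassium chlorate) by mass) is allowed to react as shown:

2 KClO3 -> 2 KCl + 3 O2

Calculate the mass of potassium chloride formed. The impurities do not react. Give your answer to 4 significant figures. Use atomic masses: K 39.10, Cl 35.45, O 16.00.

Mass of pure KClO3 = 174.7 g × 0.838 = 146.40 g.
M(KClO3) = 39.10 + 35.45 + 3(16.00) = 122.55 g/mol.
M(KCl) = 39.10 + 35.45 = 74.55 g/mol.
n(KClO3) = 146.40 g / 122.55 g/mol = 1.1946 mol.
From the equation the KClO3:KCl mole ratio is 2:2, so n(KCl) = 1.1946 × 2/2 = 1.1946 mol.
Mass of KCl = 1.1946 mol × 74.55 g/mol = 89.058 g.

89.06 g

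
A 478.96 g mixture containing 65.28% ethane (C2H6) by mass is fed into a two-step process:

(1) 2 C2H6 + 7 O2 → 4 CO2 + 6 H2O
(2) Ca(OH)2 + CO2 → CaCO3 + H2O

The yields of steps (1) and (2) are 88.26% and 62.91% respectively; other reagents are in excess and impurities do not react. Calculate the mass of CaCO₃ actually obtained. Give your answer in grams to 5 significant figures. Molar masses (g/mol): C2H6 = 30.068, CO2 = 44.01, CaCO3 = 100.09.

1155.8 g

Pure C2H6 = 478.96 × 0.6528 = 312.665 g.
n(C2H6) = 312.665 / 30.068 = 10.3986 mol.
Step 1 (C2H6:CO2 = 2:4): theoretical n(CO2) = 20.7972 mol; at 88.26% yield, n(CO2) = 18.3556 mol.
Step 2 (CO2:CaCO3 = 1:1): theoretical n(CaCO3) = 18.3556 mol, so theoretical mass = 18.3556 × 100.09 = 1837.21 g.
At 62.91% yield, actual mass of CaCO3 = 1837.21 × 0.6291 = 1155.79 g.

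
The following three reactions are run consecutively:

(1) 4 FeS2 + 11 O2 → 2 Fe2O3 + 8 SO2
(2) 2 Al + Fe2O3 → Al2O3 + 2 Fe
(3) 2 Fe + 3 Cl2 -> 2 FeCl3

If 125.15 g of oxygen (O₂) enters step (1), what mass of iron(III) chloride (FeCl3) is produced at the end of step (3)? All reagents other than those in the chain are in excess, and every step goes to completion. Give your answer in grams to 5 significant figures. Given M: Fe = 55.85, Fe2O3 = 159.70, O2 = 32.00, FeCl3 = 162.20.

230.67 g

n(O2) = 125.15 / 32.00 = 3.91094 mol.
Reaction (1): O2→Fe2O3 ratio 11:2 ⇒ n(Fe2O3) = 0.711080 mol.
Reaction (2): Fe2O3→Fe ratio 1:2 ⇒ n(Fe) = 1.42216 mol.
Reaction (3): Fe→FeCl3 ratio 2:2 ⇒ n(FeCl3) = 1.42216 mol.
Mass of FeCl3 = 1.42216 × 162.20 = 230.674 g.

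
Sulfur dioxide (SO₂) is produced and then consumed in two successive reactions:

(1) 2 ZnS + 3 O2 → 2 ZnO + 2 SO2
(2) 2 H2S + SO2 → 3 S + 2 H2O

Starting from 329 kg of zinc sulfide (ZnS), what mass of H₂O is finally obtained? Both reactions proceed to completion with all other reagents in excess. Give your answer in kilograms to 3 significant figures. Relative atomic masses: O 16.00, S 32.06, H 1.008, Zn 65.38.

M(ZnS) = 65.38 + 32.06 = 97.44 g/mol.
M(H2O) = 2(1.008) + 16.00 = 18.016 g/mol.
329 kg = 329000 g.
n(ZnS) = 329000 / 97.44 = 3376 mol.
Step 1 gives a 2:2 ratio of ZnS to SO2, so n(SO2) = 3376 mol.
In step 2 the SO2:H2O ratio is 1:2, so n(H2O) = 6753 mol.
Mass of H2O = 6753 × 18.016 = 121700 g = 122 kg.

122 kg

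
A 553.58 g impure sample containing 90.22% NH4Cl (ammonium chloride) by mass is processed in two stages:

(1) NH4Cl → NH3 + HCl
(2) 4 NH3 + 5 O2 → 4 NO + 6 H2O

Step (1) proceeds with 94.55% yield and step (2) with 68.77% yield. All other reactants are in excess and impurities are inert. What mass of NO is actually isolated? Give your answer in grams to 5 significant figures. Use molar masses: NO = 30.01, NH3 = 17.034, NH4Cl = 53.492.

Pure NH4Cl = 553.58 × 0.9022 = 499.440 g.
n(NH4Cl) = 499.440 / 53.492 = 9.33672 mol.
Step 1 (NH4Cl:NH3 = 1:1): theoretical n(NH3) = 9.33672 mol; at 94.55% yield, n(NH3) = 8.82787 mol.
Step 2 (NH3:NO = 4:4): theoretical n(NO) = 8.82787 mol, so theoretical mass = 8.82787 × 30.01 = 264.924 g.
At 68.77% yield, actual mass of NO = 264.924 × 0.6877 = 182.188 g.

182.19 g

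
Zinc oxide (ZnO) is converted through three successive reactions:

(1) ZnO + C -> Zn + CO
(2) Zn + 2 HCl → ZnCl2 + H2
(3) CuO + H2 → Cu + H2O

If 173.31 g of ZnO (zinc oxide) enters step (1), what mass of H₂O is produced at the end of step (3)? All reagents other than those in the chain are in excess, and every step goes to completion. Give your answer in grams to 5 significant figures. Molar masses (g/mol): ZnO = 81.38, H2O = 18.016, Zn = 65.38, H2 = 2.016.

38.368 g

n(ZnO) = 173.31 / 81.38 = 2.12964 mol.
Reaction (1): ZnO→Zn ratio 1:1 ⇒ n(Zn) = 2.12964 mol.
Reaction (2): Zn→H2 ratio 1:1 ⇒ n(H2) = 2.12964 mol.
Reaction (3): H2→H2O ratio 1:1 ⇒ n(H2O) = 2.12964 mol.
Mass of H2O = 2.12964 × 18.016 = 38.3676 g.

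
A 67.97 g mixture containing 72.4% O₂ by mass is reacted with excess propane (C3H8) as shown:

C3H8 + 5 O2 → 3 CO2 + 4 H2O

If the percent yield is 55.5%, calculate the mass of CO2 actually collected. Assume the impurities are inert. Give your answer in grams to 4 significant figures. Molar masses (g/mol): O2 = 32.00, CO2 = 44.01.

22.54 g

Pure O2 available = 67.97 g × 0.724 = 49.210 g.
n(O2) = 49.210 g / 32.00 g/mol = 1.5378 mol.
From the equation the O2:CO2 mole ratio is 5:3, so n(CO2) = 1.5378 × 3/5 = 0.92269 mol.
Mass of CO2 = 0.92269 mol × 44.01 g/mol = 40.608 g.
Actual mass collected = 40.608 g × 0.555 = 22.537 g.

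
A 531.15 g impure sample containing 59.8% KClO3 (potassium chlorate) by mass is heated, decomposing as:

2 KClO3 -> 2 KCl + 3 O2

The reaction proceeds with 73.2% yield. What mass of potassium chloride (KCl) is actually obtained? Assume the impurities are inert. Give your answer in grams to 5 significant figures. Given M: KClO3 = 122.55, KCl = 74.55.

Pure KClO3 available = 531.15 g × 0.598 = 317.628 g.
n(KClO3) = 317.628 g / 122.55 g/mol = 2.59182 mol.
From the equation the KClO3:KCl mole ratio is 2:2, so n(KCl) = 2.59182 × 2/2 = 2.59182 mol.
Mass of KCl = 2.59182 mol × 74.55 g/mol = 193.220 g.
Actual mass collected = 193.220 g × 0.732 = 141.437 g.

141.44 g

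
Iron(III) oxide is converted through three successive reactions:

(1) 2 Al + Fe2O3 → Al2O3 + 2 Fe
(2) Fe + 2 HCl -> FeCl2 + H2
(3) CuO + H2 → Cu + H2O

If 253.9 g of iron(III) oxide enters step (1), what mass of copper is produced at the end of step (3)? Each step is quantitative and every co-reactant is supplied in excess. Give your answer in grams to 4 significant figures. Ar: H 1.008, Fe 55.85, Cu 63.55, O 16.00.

M(Fe2O3) = 2(55.85) + 3(16.00) = 159.70 g/mol.
M(Cu) = 63.55 g/mol.
n(Fe2O3) = 253.9 / 159.70 = 1.5899 mol.
Reaction (1): Fe2O3→Fe ratio 1:2 ⇒ n(Fe) = 3.1797 mol.
Reaction (2): Fe→H2 ratio 1:1 ⇒ n(H2) = 3.1797 mol.
Reaction (3): H2→Cu ratio 1:1 ⇒ n(Cu) = 3.1797 mol.
Mass of Cu = 3.1797 × 63.55 = 202.07 g.

202.1 g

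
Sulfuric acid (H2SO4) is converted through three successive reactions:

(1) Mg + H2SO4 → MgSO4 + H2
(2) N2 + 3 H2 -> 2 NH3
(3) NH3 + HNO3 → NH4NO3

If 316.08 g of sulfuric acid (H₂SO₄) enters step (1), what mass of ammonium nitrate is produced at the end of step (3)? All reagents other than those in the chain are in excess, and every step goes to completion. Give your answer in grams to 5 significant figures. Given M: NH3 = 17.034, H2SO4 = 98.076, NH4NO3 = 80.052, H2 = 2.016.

171.99 g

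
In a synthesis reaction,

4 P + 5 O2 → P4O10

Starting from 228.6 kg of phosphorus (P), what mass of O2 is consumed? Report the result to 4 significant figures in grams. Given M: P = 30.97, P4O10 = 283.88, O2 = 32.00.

295300 g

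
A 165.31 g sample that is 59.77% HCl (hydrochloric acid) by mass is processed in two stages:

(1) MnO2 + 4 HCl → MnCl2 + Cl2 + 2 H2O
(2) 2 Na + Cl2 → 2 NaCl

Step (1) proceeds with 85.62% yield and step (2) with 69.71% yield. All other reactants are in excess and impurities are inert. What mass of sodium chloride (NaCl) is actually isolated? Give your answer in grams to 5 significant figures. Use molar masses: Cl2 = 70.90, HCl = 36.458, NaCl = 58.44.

47.265 g

Pure HCl = 165.31 × 0.5977 = 98.8058 g.
n(HCl) = 98.8058 / 36.458 = 2.71013 mol.
Step 1 (HCl:Cl2 = 4:1): theoretical n(Cl2) = 0.677532 mol; at 85.62% yield, n(Cl2) = 0.580103 mol.
Step 2 (Cl2:NaCl = 1:2): theoretical n(NaCl) = 1.16021 mol, so theoretical mass = 1.16021 × 58.44 = 67.8024 g.
At 69.71% yield, actual mass of NaCl = 67.8024 × 0.6971 = 47.2650 g.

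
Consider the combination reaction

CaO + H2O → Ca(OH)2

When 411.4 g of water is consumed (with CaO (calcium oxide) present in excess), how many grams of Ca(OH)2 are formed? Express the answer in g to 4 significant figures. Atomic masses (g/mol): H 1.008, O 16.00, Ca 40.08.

1692 g

M(H2O) = 2(1.008) + 16.00 = 18.016 g/mol.
M(Ca(OH)2) = 40.08 + 2(16.00) + 2(1.008) = 74.096 g/mol.
n(H2O) = 411.40 g / 18.016 g/mol = 22.835 mol.
From the equation the H2O:Ca(OH)2 mole ratio is 1:1, so n(Ca(OH)2) = 22.835 × 1/1 = 22.835 mol.
Mass of Ca(OH)2 = 22.835 mol × 74.096 g/mol = 1692.0 g.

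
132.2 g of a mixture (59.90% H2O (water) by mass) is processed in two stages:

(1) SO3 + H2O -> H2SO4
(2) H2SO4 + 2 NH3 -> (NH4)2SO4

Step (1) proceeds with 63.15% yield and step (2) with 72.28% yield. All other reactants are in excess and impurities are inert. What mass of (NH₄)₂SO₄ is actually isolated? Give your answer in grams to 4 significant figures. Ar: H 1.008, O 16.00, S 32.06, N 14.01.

Pure H2O = 132.2 × 0.5990 = 79.188 g.
M(H2O) = 2(1.008) + 16.00 = 18.016 g/mol.
M((NH4)2SO4) = 2(14.01) + 8(1.008) + 32.06 + 4(16.00) = 132.144 g/mol.
n(H2O) = 79.188 / 18.016 = 4.3954 mol.
Step 1 (H2O:H2SO4 = 1:1): theoretical n(H2SO4) = 4.3954 mol; at 63.15% yield, n(H2SO4) = 2.7757 mol.
Step 2 (H2SO4:(NH4)2SO4 = 1:1): theoretical n((NH4)2SO4) = 2.7757 mol, so theoretical mass = 2.7757 × 132.144 = 366.79 g.
At 72.28% yield, actual mass of (NH4)2SO4 = 366.79 × 0.7228 = 265.12 g.

265.1 g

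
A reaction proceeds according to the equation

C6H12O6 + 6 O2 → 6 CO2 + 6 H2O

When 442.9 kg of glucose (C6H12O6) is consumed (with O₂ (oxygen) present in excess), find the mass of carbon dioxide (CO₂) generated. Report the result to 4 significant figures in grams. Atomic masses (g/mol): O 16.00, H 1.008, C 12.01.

M(C6H12O6) = 6(12.01) + 12(1.008) + 6(16.00) = 180.156 g/mol.
M(CO2) = 12.01 + 2(16.00) = 44.01 g/mol.
Convert: 442.9 kg = 442900 g.
n(C6H12O6) = 442900 g / 180.156 g/mol = 2458.4 mol.
From the equation the C6H12O6:CO2 mole ratio is 1:6, so n(CO2) = 2458.4 × 6/1 = 14751 mol.
Mass of CO2 = 14751 mol × 44.01 g/mol = 649170 g.

649200 g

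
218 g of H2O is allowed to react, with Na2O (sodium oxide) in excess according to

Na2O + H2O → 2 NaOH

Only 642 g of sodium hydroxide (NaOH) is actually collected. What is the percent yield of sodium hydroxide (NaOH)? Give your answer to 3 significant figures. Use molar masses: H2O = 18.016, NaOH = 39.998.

n(H2O) = 218.0 g / 18.016 g/mol = 12.10 mol.
From the equation the H2O:NaOH mole ratio is 1:2, so n(NaOH) = 12.10 × 2/1 = 24.20 mol.
Mass of NaOH = 24.20 mol × 39.998 g/mol = 968.0 g.
This is the theoretical yield. Percent yield = 642 g / 968.0 g × 100% = 66.32%.

66.3 %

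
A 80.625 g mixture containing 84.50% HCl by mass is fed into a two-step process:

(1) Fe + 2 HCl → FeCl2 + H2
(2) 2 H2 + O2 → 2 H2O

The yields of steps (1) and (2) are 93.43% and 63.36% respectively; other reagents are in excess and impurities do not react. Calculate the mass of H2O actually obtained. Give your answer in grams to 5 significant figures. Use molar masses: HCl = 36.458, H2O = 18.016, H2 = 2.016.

9.9647 g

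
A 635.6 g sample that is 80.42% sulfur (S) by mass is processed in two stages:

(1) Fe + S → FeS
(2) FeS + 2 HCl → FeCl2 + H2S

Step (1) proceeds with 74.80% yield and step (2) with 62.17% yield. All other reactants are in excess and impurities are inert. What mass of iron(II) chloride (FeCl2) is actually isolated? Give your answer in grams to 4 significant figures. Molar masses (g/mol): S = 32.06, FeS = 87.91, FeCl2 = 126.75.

Pure S = 635.6 × 0.8042 = 511.15 g.
n(S) = 511.15 / 32.06 = 15.944 mol.
Step 1 (S:FeS = 1:1): theoretical n(FeS) = 15.944 mol; at 74.80% yield, n(FeS) = 11.926 mol.
Step 2 (FeS:FeCl2 = 1:1): theoretical n(FeCl2) = 11.926 mol, so theoretical mass = 11.926 × 126.75 = 1511.6 g.
At 62.17% yield, actual mass of FeCl2 = 1511.6 × 0.6217 = 939.76 g.

939.8 g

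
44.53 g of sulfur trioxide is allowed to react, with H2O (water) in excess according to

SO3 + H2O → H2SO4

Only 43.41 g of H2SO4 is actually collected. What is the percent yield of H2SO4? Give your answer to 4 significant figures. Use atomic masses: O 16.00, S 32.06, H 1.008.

79.58 %

M(SO3) = 32.06 + 3(16.00) = 80.06 g/mol.
M(H2SO4) = 2(1.008) + 32.06 + 4(16.00) = 98.076 g/mol.
n(SO3) = 44.530 g / 80.06 g/mol = 0.55621 mol.
From the equation the SO3:H2SO4 mole ratio is 1:1, so n(H2SO4) = 0.55621 × 1/1 = 0.55621 mol.
Mass of H2SO4 = 0.55621 mol × 98.076 g/mol = 54.551 g.
This is the theoretical yield. Percent yield = 43.41 g / 54.551 g × 100% = 79.577%.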